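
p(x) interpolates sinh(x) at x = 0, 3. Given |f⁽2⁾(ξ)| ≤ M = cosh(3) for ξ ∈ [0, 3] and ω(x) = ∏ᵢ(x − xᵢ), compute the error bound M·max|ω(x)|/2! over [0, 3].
9*cosh(3)/8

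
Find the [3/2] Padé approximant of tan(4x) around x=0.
(-64*x**3/15 + 4*x)/(1 - 32*x**2/5)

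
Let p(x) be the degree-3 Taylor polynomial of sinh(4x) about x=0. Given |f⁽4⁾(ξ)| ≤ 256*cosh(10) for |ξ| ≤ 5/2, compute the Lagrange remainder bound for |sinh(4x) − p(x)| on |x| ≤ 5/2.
1250*cosh(10)/3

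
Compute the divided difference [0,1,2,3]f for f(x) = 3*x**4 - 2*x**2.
18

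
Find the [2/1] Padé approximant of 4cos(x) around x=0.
4 - 2*x**2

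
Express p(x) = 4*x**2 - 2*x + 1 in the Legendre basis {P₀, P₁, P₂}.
(7/3)P₀ + (-2)P₁ + (8/3)P₂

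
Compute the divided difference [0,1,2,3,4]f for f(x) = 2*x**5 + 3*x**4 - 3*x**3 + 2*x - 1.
23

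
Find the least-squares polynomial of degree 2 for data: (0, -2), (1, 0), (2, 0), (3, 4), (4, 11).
-7/5 - x + x²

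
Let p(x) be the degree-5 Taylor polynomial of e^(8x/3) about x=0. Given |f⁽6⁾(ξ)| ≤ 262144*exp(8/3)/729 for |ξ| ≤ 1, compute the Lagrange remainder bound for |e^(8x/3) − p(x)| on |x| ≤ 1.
16384*exp(8/3)/32805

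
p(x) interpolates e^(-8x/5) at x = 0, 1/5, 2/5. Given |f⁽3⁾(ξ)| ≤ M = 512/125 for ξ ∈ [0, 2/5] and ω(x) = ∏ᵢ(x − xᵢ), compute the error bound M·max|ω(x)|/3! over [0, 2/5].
512*sqrt(3)/421875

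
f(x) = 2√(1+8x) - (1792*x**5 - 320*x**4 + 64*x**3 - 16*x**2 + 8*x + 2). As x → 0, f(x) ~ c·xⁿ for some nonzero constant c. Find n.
6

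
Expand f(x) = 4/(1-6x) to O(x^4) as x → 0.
4 + 24*x + 144*x**2 + 864*x**3 + O(x**4)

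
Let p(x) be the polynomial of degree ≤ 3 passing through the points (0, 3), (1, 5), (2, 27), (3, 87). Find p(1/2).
21/8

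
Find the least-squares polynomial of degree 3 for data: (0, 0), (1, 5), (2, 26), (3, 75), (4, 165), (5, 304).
5/42 + (-11/252)x + (229/84)x² + (17/9)x³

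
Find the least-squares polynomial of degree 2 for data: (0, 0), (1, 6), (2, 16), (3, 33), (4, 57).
12/35 + (127/70)x + (43/14)x²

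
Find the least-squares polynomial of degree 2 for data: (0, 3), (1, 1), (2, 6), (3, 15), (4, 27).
18/7 + (-103/35)x + (16/7)x²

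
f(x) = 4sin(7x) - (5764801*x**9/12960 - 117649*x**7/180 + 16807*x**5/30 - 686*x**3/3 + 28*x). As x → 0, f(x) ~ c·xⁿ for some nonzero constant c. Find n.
11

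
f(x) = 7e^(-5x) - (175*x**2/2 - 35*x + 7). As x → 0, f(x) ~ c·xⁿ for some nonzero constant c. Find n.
3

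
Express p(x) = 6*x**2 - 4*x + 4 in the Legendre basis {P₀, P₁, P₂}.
(6)P₀ + (-4)P₁ + (4)P₂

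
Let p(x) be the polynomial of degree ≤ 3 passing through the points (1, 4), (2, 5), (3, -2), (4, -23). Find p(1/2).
19/8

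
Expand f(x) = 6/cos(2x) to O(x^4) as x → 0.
6 + 12*x**2 + O(x**4)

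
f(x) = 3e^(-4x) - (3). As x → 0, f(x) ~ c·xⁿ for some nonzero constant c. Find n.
1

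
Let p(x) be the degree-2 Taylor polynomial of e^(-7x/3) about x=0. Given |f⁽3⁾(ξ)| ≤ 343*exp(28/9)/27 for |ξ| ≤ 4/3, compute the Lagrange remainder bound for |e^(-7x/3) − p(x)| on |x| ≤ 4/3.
10976*exp(28/9)/2187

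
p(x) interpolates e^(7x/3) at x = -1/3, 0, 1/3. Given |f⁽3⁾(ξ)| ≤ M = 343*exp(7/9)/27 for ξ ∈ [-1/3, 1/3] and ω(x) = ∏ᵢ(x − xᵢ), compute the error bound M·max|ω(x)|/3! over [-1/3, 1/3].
343*sqrt(3)*exp(7/9)/19683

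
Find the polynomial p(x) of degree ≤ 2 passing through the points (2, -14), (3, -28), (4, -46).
-2*x**2 - 4*x + 2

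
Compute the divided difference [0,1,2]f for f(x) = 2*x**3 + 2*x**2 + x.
8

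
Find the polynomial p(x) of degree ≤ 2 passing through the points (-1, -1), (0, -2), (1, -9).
-3*x**2 - 4*x - 2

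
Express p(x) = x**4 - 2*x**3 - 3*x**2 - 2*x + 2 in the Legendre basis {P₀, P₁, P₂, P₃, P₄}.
(6/5)P₀ + (-16/5)P₁ + (-10/7)P₂ + (-4/5)P₃ + (8/35)P₄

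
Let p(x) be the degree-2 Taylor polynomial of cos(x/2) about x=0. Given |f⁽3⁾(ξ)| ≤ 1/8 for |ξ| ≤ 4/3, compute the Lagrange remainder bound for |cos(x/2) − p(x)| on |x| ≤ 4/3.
4/81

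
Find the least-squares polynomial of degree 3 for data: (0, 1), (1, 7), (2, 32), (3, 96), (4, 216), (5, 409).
47/42 + (337/252)x + (25/21)x² + (107/36)x³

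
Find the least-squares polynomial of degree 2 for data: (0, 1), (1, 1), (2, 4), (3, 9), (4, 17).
34/35 + (-8/7)x + (9/7)x²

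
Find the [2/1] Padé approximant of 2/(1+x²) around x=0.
2 - 2*x**2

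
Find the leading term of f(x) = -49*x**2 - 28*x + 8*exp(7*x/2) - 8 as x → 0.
343*x**3/6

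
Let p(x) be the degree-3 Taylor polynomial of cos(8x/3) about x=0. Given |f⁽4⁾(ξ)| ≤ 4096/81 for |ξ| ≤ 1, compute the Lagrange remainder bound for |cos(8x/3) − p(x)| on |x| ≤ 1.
512/243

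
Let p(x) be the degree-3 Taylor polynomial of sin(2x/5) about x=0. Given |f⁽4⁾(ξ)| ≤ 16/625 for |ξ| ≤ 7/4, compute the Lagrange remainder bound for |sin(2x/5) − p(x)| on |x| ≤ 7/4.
2401/240000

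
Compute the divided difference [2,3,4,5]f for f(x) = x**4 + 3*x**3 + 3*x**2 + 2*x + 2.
17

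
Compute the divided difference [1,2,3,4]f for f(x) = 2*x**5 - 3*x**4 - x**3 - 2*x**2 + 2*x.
99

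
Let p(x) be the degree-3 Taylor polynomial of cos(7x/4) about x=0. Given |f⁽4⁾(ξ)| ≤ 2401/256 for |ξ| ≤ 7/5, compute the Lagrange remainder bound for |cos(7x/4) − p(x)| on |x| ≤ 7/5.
5764801/3840000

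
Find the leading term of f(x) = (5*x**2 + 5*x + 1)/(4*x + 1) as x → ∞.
5*x/4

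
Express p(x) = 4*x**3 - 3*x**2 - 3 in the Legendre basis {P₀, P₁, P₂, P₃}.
(-4)P₀ + (12/5)P₁ + (-2)P₂ + (8/5)P₃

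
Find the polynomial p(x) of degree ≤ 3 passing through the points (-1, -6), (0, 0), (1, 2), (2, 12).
2*x**3 - 2*x**2 + 2*x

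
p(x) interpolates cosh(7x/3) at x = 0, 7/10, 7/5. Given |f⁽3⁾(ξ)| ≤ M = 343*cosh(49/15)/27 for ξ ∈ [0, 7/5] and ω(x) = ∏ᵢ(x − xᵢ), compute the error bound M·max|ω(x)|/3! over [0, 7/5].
117649*sqrt(3)*cosh(49/15)/729000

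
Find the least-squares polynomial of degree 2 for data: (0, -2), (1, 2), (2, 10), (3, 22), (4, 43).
-11/7 + (1/7)x + (19/7)x²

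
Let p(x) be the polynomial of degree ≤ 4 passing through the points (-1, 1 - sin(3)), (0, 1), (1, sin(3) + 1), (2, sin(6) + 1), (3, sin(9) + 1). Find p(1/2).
3*sin(9)/128 - 5*sin(6)/32 + 95*sin(3)/128 + 1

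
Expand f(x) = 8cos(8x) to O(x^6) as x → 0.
8 - 256*x**2 + 4096*x**4/3 + O(x**6)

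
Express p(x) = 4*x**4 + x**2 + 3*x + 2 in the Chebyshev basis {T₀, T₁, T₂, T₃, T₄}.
(4)T₀ + (3)T₁ + (5/2)T₂ + (1/2)T₄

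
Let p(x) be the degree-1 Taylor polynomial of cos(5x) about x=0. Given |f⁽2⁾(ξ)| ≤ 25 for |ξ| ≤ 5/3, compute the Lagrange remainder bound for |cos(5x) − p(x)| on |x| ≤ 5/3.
625/18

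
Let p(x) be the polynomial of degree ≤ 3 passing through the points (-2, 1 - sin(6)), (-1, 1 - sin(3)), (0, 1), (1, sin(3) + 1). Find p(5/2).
35*sin(6)/16 - 15*sin(3)/8 + 1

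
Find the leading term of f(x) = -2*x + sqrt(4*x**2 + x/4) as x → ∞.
1/16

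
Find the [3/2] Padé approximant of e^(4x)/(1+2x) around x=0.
(64*x**3/15 + 24*x**2/5 + 18*x/5 + 1)/(-12*x**2/5 + 8*x/5 + 1)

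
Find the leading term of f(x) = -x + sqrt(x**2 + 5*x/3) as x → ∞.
5/6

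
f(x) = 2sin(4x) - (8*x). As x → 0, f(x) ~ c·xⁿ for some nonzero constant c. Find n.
3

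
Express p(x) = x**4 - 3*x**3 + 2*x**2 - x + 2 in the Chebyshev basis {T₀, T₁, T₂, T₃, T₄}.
(27/8)T₀ + (-13/4)T₁ + (3/2)T₂ + (-3/4)T₃ + (1/8)T₄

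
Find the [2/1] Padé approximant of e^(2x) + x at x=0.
(7*x/3 + 1)/(1 - 2*x/3)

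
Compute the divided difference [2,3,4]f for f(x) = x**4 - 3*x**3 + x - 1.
28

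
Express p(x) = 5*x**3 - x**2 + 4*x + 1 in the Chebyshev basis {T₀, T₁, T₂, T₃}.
(1/2)T₀ + (31/4)T₁ + (-1/2)T₂ + (5/4)T₃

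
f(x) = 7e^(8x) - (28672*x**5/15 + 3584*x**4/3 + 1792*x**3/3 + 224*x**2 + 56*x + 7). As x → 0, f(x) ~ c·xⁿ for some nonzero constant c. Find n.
6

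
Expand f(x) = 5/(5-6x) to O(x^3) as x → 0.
1 + 6*x/5 + 36*x**2/25 + O(x**3)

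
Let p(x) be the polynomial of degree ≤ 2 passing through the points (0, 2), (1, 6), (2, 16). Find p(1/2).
13/4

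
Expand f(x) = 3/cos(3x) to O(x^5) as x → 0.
3 + 27*x**2/2 + 405*x**4/8 + O(x**5)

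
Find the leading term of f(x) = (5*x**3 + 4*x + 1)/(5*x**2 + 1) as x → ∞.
x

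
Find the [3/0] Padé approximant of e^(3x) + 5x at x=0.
9*x**3/2 + 9*x**2/2 + 8*x + 1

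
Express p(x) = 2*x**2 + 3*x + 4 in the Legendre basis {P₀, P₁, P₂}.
(14/3)P₀ + (3)P₁ + (4/3)P₂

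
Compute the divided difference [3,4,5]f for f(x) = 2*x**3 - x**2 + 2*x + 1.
23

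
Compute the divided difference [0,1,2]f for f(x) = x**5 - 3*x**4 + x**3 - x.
-3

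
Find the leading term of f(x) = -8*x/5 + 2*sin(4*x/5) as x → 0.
-64*x**3/375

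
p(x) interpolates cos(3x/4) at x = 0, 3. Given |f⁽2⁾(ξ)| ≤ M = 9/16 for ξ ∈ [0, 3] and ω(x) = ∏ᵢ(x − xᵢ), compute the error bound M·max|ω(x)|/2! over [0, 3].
81/128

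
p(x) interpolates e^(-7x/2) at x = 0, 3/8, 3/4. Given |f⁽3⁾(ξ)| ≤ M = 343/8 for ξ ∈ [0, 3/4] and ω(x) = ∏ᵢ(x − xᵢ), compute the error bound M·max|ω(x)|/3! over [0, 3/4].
343*sqrt(3)/4096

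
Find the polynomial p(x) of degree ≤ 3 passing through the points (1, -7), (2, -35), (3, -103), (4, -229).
-3*x**3 - 2*x**2 - x - 1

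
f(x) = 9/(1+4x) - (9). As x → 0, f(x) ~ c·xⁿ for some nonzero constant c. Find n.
1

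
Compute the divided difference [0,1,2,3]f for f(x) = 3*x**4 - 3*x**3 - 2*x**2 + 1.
15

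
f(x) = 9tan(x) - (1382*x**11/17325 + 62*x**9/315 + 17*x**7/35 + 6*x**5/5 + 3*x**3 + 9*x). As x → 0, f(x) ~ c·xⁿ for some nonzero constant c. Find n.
13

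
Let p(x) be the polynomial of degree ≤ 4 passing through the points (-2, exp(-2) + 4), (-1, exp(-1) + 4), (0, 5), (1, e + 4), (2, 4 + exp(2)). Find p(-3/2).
(35 + 140*e + (-5*exp(2) + 28*e + 442)*exp(2))*exp(-2)/128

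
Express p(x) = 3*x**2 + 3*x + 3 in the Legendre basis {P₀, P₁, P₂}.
(4)P₀ + (3)P₁ + (2)P₂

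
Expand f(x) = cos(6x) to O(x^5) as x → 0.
1 - 18*x**2 + 54*x**4 + O(x**5)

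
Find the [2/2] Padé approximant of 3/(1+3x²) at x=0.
3/(3*x**2 + 1)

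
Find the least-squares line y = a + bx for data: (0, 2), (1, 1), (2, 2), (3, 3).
a = 7/5, b = 2/5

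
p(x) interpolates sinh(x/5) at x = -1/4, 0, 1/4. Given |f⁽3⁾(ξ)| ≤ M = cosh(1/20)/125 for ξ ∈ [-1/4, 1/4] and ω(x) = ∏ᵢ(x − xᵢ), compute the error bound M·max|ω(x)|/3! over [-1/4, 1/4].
sqrt(3)*cosh(1/20)/216000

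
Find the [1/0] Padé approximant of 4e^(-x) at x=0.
4 - 4*x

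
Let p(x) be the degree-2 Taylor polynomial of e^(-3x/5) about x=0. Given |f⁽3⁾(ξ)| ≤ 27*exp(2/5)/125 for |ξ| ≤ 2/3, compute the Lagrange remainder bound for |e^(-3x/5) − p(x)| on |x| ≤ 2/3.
4*exp(2/5)/375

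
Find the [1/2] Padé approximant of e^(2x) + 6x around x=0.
(722*x/93 + 1)/(-10*x**2/93 - 22*x/93 + 1)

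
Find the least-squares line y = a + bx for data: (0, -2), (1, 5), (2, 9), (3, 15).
a = -3/2, b = 11/2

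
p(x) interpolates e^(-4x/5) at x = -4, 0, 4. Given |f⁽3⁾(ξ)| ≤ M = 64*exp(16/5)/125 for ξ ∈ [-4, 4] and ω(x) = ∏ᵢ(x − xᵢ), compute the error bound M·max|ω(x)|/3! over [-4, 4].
4096*sqrt(3)*exp(16/5)/3375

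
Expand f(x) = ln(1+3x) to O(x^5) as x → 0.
3*x - 9*x**2/2 + 9*x**3 - 81*x**4/4 + O(x**5)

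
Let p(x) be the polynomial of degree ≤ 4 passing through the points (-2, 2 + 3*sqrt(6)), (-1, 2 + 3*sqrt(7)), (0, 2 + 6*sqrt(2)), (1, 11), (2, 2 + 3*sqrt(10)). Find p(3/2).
-105*sqrt(2)/32 - 15*sqrt(6)/128 + 21*sqrt(7)/32 + 105*sqrt(10)/128 + 379/32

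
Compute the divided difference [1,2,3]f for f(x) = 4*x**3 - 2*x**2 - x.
22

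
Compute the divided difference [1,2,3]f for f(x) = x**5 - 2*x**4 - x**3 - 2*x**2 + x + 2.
32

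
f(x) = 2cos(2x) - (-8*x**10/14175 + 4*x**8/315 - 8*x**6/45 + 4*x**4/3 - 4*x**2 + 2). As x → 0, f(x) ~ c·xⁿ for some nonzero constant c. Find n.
12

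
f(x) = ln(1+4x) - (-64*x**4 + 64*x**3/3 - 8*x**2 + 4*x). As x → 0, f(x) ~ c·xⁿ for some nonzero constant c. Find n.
5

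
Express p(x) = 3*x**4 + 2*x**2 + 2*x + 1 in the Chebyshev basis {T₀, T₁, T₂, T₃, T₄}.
(25/8)T₀ + (2)T₁ + (5/2)T₂ + (3/8)T₄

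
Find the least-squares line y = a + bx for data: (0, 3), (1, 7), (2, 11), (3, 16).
a = 14/5, b = 43/10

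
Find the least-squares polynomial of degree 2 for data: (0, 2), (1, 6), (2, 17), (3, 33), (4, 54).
62/35 + (137/70)x + (39/14)x²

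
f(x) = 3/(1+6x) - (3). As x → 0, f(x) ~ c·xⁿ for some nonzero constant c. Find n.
1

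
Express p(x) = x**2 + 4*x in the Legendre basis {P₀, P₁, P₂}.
(1/3)P₀ + (4)P₁ + (2/3)P₂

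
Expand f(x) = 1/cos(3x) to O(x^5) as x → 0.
1 + 9*x**2/2 + 135*x**4/8 + O(x**5)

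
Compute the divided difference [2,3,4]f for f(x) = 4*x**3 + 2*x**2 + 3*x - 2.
38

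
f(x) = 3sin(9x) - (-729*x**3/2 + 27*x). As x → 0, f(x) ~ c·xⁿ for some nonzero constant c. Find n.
5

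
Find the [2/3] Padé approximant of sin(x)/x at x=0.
(1 - 7*x**2/60)/(x**2/20 + 1)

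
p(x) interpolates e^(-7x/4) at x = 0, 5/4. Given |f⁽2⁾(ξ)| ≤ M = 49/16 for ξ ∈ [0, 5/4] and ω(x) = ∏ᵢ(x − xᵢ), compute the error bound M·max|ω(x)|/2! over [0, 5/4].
1225/2048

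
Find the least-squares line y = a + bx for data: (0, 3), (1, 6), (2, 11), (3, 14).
a = 14/5, b = 19/5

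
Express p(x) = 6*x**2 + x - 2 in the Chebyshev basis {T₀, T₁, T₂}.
T₀ + T₁ + (3)T₂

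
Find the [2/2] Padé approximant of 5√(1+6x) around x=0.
(225*x**2/4 + 75*x/2 + 5)/(9*x**2/4 + 9*x/2 + 1)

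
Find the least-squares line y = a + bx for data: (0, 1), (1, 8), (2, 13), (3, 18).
a = 8/5, b = 28/5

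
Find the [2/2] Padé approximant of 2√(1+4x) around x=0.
(10*x**2 + 10*x + 2)/(x**2 + 3*x + 1)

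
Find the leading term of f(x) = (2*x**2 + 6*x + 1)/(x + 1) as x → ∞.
2*x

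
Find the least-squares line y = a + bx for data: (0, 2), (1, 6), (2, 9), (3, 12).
a = 23/10, b = 33/10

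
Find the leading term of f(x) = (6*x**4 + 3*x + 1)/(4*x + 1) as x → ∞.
3*x**3/2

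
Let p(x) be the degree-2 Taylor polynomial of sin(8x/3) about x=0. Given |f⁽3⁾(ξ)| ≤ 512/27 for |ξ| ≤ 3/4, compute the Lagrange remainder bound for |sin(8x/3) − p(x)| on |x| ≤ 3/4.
4/3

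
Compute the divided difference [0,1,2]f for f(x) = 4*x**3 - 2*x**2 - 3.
10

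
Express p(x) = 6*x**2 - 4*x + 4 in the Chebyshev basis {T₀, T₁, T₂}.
(7)T₀ + (-4)T₁ + (3)T₂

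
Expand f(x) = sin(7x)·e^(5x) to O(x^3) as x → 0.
7*x + 35*x**2 + O(x**3)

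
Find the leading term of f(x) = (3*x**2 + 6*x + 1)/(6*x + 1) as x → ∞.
x/2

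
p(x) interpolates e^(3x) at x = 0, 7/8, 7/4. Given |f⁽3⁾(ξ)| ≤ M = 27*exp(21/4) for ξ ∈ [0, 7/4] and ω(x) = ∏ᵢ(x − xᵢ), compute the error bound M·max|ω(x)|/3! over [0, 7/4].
343*sqrt(3)*exp(21/4)/512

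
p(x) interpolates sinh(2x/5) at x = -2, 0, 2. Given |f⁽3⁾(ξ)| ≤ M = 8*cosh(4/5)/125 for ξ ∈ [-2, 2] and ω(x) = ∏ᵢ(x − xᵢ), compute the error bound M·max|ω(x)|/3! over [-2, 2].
64*sqrt(3)*cosh(4/5)/3375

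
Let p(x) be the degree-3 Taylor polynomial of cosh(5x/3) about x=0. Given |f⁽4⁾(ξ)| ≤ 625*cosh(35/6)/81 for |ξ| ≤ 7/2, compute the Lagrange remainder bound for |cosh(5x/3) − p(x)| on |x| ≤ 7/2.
1500625*cosh(35/6)/31104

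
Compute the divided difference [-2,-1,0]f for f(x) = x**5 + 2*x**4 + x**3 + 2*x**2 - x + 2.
-2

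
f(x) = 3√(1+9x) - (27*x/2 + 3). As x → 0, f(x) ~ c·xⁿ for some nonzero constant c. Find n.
2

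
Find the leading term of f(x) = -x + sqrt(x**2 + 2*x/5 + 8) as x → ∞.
1/5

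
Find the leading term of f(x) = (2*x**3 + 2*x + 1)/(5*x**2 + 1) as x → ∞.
2*x/5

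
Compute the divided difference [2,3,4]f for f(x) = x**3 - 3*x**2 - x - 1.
6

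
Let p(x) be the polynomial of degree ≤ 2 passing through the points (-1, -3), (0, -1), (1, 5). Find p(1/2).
3/2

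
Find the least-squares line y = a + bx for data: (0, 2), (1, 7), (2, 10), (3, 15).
a = 11/5, b = 21/5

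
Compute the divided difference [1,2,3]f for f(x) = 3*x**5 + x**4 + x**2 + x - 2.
296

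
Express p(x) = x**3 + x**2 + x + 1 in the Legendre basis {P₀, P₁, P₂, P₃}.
(4/3)P₀ + (8/5)P₁ + (2/3)P₂ + (2/5)P₃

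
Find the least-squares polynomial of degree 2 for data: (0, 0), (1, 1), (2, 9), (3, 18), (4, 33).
-9/35 + (1/70)x + (29/14)x²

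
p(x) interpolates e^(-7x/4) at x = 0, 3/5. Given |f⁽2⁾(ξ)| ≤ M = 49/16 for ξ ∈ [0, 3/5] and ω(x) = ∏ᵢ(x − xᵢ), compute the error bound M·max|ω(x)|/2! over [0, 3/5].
441/3200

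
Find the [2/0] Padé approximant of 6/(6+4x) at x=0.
4*x**2/9 - 2*x/3 + 1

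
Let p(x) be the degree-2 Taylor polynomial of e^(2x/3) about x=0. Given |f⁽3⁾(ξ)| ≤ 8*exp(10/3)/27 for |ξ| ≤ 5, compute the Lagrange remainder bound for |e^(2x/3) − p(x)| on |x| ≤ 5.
500*exp(10/3)/81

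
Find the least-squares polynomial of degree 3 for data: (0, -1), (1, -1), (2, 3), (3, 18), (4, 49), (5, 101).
-58/63 + (-335/378)x + (-47/126)x² + (25/27)x³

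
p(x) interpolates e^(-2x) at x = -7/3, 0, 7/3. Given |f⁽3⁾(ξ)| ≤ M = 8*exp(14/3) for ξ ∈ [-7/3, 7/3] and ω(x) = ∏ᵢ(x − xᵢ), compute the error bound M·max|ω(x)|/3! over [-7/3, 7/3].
2744*sqrt(3)*exp(14/3)/729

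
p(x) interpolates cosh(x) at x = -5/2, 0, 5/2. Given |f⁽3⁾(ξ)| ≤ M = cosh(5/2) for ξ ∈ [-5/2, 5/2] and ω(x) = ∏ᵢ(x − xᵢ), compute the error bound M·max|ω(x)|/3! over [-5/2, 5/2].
125*sqrt(3)*cosh(5/2)/216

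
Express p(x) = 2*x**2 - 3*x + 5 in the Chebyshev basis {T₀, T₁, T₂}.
(6)T₀ + (-3)T₁ + T₂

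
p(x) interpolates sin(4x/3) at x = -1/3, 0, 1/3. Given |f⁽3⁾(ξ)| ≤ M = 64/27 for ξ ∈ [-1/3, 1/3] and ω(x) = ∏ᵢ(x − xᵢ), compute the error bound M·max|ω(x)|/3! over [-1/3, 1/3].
64*sqrt(3)/19683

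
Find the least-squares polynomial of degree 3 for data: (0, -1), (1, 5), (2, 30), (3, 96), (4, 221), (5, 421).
-7/9 + (277/378)x + (80/63)x² + (167/54)x³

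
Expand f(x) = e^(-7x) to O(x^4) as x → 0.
1 - 7*x + 49*x**2/2 - 343*x**3/6 + O(x**4)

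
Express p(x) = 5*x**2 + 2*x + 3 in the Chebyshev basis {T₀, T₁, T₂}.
(11/2)T₀ + (2)T₁ + (5/2)T₂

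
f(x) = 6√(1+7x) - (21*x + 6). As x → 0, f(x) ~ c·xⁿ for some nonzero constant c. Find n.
2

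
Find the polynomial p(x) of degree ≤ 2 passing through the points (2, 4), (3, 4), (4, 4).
4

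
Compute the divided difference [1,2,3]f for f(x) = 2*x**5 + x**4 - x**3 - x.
199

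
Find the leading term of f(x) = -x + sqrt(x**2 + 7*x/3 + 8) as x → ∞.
7/6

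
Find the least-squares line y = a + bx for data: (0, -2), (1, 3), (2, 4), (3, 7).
a = -6/5, b = 14/5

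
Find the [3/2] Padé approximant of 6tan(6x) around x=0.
(-432*x**3/5 + 36*x)/(1 - 72*x**2/5)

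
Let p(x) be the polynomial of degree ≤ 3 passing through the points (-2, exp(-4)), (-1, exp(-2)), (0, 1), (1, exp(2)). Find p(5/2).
(-189*exp(4) - 35 + 135*exp(2) + 105*exp(6))*exp(-4)/16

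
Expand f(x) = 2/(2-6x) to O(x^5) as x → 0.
1 + 3*x + 9*x**2 + 27*x**3 + 81*x**4 + O(x**5)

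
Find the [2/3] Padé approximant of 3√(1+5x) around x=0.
(525*x**2/16 + 21*x + 3)/(-25*x**3/32 + 45*x**2/16 + 9*x/2 + 1)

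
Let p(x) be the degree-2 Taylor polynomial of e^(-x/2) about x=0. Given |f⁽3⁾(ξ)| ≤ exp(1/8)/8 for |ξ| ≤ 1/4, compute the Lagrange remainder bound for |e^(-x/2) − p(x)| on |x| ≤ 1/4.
exp(1/8)/3072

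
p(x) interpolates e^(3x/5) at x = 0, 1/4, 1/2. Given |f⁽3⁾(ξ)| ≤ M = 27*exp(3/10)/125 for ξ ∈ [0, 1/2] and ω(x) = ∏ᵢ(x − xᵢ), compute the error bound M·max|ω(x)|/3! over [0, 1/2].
sqrt(3)*exp(3/10)/8000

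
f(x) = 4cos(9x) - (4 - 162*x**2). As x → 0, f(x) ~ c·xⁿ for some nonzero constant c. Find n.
4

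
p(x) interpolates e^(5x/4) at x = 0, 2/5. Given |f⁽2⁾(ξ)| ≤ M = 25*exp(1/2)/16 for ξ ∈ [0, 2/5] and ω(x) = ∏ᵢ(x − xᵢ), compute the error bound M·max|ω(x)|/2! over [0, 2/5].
exp(1/2)/32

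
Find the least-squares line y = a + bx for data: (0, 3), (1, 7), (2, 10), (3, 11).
a = 37/10, b = 27/10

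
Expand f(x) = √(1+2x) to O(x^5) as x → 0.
1 + x - x**2/2 + x**3/2 - 5*x**4/8 + O(x**5)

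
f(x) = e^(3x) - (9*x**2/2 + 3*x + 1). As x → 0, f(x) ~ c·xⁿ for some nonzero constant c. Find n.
3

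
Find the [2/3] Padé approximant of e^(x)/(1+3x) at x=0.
(157*x**2/1820 + 46*x/91 + 1)/(661*x**3/2730 - 2553*x**2/1820 + 228*x/91 + 1)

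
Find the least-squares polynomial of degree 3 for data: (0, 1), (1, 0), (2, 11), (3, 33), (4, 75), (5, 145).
40/63 + (-296/189)x + (283/252)x² + (107/108)x³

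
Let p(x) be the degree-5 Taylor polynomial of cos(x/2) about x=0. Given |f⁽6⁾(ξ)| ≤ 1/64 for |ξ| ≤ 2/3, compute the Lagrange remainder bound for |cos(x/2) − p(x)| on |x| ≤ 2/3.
1/524880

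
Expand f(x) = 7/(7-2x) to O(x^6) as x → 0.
1 + 2*x/7 + 4*x**2/49 + 8*x**3/343 + 16*x**4/2401 + 32*x**5/16807 + O(x**6)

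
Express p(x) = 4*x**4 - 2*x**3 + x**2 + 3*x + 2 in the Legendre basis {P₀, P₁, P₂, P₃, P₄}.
(47/15)P₀ + (9/5)P₁ + (62/21)P₂ + (-4/5)P₃ + (32/35)P₄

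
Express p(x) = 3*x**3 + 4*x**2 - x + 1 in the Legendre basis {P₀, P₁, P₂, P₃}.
(7/3)P₀ + (4/5)P₁ + (8/3)P₂ + (6/5)P₃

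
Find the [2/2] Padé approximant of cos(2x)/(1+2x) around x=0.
(-7*x**2/3 + x/3 + 1)/(x**2/3 + 7*x/3 + 1)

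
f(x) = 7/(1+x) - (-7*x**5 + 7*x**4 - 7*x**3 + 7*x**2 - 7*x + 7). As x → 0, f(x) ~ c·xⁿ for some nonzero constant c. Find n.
6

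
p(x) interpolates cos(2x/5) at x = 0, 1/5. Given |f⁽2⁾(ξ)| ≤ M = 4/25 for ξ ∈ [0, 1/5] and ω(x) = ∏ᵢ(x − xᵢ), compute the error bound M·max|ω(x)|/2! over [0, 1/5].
1/1250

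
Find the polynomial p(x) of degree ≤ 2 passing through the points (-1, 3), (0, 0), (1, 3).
3*x**2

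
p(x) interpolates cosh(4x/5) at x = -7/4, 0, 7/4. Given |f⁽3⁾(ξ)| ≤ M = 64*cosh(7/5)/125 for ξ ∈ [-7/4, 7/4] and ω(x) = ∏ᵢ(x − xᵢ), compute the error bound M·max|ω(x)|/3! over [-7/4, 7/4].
343*sqrt(3)*cosh(7/5)/3375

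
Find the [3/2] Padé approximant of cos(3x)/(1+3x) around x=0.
(63*x**3/4 - 21*x**2/4 - 3*x + 1)/(1 - 39*x**2/4)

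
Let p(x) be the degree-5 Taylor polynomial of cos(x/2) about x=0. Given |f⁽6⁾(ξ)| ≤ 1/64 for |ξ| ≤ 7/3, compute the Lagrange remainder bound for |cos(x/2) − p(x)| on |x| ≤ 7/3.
117649/33592320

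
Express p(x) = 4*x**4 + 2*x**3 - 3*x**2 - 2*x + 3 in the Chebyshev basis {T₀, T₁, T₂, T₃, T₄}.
(3)T₀ + (-1/2)T₁ + (1/2)T₂ + (1/2)T₃ + (1/2)T₄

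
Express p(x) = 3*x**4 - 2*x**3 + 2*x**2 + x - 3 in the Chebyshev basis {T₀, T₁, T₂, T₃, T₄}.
(-7/8)T₀ + (-1/2)T₁ + (5/2)T₂ + (-1/2)T₃ + (3/8)T₄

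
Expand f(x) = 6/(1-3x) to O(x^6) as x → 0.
6 + 18*x + 54*x**2 + 162*x**3 + 486*x**4 + 1458*x**5 + O(x**6)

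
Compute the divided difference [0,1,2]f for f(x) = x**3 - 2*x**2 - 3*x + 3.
1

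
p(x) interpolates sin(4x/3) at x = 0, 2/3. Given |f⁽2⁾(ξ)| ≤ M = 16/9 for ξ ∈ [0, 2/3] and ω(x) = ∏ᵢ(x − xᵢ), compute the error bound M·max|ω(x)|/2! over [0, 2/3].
8/81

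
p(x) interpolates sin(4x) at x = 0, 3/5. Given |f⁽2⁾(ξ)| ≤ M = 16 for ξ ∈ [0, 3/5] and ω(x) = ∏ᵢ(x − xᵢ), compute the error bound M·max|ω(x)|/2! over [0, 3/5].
18/25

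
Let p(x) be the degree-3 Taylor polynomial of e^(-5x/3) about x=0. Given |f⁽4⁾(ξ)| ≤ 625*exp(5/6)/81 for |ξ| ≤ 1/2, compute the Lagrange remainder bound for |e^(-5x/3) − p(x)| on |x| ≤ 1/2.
625*exp(5/6)/31104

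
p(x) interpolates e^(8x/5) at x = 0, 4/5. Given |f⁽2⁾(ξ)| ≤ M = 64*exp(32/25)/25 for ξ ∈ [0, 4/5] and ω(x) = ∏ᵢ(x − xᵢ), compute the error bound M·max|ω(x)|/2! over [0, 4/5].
128*exp(32/25)/625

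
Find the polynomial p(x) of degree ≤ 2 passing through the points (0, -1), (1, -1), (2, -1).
-1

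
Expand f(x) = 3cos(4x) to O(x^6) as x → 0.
3 - 24*x**2 + 32*x**4 + O(x**6)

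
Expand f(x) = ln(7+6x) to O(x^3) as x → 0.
log(7) + 6*x/7 - 18*x**2/49 + O(x**3)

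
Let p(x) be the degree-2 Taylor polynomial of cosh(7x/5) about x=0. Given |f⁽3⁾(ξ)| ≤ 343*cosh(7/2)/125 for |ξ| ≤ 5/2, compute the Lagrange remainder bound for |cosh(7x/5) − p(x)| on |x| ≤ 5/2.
343*cosh(7/2)/48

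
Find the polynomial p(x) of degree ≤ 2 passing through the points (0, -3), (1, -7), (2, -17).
-3*x**2 - x - 3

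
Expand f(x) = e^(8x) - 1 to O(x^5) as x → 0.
8*x + 32*x**2 + 256*x**3/3 + 512*x**4/3 + O(x**5)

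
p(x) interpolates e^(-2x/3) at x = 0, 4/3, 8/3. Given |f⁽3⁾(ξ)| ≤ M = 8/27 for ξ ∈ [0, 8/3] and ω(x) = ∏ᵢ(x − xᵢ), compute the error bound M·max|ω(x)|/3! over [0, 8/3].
512*sqrt(3)/19683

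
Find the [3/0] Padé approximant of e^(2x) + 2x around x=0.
4*x**3/3 + 2*x**2 + 4*x + 1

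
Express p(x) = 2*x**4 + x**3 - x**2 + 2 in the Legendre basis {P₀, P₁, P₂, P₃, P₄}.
(31/15)P₀ + (3/5)P₁ + (10/21)P₂ + (2/5)P₃ + (16/35)P₄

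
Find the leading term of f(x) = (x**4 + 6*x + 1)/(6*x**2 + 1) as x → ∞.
x**2/6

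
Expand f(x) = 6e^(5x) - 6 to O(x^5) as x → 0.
30*x + 75*x**2 + 125*x**3 + 625*x**4/4 + O(x**5)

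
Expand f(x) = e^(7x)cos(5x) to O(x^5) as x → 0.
1 + 7*x + 12*x**2 - 91*x**3/3 - 1081*x**4/6 + O(x**5)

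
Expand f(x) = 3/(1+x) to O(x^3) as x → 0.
3 - 3*x + 3*x**2 + O(x**3)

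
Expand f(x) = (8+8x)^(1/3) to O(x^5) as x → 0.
2 + 2*x/3 - 2*x**2/9 + 10*x**3/81 - 20*x**4/243 + O(x**5)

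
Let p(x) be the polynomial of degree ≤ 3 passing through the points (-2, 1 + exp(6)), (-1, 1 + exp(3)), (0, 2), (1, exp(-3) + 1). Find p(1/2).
(5 + (-5*exp(3) + 31 + exp(6))*exp(3))*exp(-3)/16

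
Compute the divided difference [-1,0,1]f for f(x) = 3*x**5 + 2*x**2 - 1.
2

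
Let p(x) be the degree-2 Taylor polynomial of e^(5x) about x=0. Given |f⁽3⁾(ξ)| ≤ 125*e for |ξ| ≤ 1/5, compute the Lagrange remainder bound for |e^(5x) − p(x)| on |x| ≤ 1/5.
e/6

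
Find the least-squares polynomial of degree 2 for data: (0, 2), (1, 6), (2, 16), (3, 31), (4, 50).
9/5 + (21/10)x + (5/2)x²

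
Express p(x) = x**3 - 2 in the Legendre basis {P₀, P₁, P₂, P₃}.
(-2)P₀ + (3/5)P₁ + (2/5)P₃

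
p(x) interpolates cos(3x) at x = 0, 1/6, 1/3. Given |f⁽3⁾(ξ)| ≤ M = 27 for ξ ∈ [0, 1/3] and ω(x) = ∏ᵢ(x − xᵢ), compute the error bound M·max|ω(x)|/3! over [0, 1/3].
sqrt(3)/216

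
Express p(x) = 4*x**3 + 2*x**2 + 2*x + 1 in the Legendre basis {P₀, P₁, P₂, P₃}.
(5/3)P₀ + (22/5)P₁ + (4/3)P₂ + (8/5)P₃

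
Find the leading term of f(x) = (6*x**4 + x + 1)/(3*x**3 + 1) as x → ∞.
2*x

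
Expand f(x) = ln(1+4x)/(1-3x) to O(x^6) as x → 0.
4*x + 4*x**2 + 100*x**3/3 + 36*x**4 + 1564*x**5/5 + O(x**6)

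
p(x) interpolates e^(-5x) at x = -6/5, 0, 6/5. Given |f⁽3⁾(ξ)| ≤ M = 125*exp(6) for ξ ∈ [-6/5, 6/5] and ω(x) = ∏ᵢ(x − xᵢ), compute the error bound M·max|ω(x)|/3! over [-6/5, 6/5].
8*sqrt(3)*exp(6)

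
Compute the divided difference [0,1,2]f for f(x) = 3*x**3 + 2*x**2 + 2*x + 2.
11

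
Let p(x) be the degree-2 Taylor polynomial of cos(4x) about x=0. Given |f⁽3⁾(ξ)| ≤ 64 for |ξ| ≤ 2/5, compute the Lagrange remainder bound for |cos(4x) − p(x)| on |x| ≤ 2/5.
256/375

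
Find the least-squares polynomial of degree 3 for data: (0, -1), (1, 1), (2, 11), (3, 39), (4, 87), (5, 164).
-19/21 + (-155/126)x + (143/84)x² + (37/36)x³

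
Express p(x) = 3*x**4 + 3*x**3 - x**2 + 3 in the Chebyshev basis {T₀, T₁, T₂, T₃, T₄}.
(29/8)T₀ + (9/4)T₁ + T₂ + (3/4)T₃ + (3/8)T₄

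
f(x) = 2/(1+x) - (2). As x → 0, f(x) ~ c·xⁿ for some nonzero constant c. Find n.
1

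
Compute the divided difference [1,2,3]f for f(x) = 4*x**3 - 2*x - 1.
24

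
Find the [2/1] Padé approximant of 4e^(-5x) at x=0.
(50*x**2/3 - 40*x/3 + 4)/(5*x/3 + 1)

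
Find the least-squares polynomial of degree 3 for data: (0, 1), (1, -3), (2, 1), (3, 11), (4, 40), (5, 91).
13/18 + (-2137/756)x + (-55/63)x² + (109/108)x³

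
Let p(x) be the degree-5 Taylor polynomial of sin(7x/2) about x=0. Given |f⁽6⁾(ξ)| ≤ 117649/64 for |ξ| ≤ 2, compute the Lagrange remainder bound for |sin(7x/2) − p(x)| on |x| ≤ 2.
117649/720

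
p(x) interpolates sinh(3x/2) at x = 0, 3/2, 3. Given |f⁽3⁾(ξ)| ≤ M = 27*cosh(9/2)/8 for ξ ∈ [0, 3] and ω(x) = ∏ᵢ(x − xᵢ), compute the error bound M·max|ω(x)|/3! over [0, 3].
27*sqrt(3)*cosh(9/2)/64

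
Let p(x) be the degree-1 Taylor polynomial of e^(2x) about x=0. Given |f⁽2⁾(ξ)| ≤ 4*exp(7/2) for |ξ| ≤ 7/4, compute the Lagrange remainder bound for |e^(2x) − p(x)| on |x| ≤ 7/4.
49*exp(7/2)/8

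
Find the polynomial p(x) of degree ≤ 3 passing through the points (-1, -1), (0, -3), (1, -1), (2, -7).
-2*x**3 + 2*x**2 + 2*x - 3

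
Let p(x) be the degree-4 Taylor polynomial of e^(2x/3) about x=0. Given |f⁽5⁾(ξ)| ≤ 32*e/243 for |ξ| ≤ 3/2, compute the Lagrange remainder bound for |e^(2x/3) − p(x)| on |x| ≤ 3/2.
e/120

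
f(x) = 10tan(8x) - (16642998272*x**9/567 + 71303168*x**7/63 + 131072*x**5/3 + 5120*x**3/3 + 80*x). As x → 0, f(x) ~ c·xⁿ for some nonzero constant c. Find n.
11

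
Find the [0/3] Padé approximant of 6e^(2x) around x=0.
6/(-4*x**3/3 + 2*x**2 - 2*x + 1)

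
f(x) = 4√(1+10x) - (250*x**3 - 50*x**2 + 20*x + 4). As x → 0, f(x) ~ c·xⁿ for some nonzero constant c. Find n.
4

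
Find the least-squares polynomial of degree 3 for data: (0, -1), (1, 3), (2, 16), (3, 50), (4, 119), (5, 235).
-64/63 + (767/189)x + (-19/9)x² + (58/27)x³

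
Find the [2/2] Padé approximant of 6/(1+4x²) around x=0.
6/(4*x**2 + 1)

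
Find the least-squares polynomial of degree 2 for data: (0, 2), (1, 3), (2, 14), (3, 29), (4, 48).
46/35 + (13/35)x + (20/7)x²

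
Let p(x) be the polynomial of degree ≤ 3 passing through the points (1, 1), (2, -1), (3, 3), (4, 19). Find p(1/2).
19/8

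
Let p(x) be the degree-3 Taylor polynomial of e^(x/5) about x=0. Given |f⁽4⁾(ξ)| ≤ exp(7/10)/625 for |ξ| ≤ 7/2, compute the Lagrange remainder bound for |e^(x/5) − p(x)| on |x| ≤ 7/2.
2401*exp(7/10)/240000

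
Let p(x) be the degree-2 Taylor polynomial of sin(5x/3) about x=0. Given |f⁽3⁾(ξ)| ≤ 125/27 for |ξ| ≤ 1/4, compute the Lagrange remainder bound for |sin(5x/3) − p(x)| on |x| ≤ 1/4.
125/10368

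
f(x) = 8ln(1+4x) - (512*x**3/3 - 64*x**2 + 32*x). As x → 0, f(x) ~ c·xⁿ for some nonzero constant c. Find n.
4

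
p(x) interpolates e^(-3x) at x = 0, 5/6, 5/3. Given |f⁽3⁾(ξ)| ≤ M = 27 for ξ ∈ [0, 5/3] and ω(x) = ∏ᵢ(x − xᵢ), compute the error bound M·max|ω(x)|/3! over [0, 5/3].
125*sqrt(3)/216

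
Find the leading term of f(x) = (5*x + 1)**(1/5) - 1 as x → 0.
x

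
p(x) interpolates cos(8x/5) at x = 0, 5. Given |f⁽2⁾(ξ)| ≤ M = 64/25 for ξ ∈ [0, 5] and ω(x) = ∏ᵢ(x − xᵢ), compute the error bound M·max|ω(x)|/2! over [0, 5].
8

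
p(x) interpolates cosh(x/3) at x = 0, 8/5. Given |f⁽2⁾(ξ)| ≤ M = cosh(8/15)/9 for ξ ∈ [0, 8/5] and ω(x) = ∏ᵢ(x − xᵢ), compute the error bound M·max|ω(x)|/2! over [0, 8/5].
8*cosh(8/15)/225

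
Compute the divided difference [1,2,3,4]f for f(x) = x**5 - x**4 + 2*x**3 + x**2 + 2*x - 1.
57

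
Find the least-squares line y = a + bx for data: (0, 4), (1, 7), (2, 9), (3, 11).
a = 43/10, b = 23/10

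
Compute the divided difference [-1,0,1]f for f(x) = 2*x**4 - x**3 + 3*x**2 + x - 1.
5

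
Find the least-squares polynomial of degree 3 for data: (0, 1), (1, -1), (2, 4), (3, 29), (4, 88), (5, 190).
47/42 + (-557/252)x + (-191/84)x² + (37/18)x³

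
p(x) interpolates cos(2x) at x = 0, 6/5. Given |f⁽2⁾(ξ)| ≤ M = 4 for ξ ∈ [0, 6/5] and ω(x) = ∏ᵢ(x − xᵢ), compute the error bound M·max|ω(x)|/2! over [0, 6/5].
18/25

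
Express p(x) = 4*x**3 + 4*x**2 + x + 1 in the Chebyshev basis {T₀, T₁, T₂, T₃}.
(3)T₀ + (4)T₁ + (2)T₂ + T₃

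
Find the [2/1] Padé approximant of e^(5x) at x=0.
(25*x**2/6 + 10*x/3 + 1)/(1 - 5*x/3)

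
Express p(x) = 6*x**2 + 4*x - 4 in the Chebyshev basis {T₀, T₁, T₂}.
-T₀ + (4)T₁ + (3)T₂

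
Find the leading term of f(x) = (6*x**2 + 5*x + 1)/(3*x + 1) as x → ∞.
2*x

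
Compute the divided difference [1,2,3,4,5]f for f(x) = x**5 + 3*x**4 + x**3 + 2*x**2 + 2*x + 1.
18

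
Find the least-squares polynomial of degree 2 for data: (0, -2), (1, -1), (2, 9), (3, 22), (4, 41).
-17/7 + (-17/70)x + (39/14)x²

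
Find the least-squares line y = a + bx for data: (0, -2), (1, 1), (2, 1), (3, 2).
a = -13/10, b = 6/5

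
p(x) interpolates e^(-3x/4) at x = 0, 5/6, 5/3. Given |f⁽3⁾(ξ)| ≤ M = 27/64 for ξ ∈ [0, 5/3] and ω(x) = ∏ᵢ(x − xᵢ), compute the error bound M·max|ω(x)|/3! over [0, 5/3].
125*sqrt(3)/13824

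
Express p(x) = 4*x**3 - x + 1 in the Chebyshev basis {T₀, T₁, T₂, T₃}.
T₀ + (2)T₁ + T₃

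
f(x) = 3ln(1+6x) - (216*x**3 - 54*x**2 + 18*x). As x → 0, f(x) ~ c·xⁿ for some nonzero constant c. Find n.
4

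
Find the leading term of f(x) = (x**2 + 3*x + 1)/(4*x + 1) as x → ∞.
x/4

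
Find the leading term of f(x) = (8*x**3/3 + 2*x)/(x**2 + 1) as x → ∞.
8*x/3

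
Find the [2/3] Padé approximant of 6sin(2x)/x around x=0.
(12 - 28*x**2/5)/(x**2/5 + 1)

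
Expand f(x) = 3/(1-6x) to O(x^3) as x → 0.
3 + 18*x + 108*x**2 + O(x**3)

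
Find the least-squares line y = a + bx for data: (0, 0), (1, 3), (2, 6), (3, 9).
a = 0, b = 3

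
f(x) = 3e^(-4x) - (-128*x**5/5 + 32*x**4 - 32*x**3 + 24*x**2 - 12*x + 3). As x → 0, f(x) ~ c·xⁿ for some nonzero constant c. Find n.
6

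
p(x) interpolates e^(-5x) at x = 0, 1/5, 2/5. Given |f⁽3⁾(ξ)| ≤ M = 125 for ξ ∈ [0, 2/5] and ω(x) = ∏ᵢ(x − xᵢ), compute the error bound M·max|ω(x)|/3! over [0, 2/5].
sqrt(3)/27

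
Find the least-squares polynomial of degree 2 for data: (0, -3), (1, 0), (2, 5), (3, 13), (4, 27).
-92/35 + (11/70)x + (25/14)x²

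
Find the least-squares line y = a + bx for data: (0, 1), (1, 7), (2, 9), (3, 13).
a = 9/5, b = 19/5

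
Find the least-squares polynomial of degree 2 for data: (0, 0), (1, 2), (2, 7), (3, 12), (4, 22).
3/35 + (29/35)x + (8/7)x²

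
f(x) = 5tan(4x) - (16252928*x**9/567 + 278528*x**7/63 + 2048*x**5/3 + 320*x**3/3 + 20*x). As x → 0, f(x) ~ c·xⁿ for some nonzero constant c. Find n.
11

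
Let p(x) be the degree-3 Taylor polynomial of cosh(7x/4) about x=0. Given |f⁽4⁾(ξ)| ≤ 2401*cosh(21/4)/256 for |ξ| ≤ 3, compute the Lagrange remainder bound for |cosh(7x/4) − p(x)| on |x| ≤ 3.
64827*cosh(21/4)/2048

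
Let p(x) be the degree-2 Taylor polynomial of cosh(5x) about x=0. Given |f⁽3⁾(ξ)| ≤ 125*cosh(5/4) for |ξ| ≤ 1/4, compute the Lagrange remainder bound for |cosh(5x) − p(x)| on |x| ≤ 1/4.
125*cosh(5/4)/384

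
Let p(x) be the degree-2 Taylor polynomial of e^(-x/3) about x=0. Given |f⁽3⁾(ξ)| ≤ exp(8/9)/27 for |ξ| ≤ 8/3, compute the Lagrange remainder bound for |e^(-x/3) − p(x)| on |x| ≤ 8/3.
256*exp(8/9)/2187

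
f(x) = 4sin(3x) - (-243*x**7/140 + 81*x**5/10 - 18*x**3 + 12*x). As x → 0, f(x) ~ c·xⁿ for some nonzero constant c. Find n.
9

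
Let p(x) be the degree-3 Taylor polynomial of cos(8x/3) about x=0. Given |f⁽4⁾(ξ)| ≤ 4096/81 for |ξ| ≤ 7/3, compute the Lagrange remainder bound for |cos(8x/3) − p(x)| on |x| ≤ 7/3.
1229312/19683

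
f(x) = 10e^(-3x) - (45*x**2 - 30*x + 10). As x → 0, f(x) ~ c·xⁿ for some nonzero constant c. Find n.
3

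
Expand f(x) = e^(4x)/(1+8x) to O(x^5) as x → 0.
1 - 4*x + 40*x**2 - 928*x**3/3 + 7456*x**4/3 + O(x**5)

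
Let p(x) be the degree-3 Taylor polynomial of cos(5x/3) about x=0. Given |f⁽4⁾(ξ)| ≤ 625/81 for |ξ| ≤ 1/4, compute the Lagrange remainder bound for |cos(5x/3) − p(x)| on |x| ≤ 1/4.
625/497664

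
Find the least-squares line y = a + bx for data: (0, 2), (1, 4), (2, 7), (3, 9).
a = 19/10, b = 12/5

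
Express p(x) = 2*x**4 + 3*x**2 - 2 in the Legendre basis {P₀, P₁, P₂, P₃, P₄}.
(-3/5)P₀ + (22/7)P₂ + (16/35)P₄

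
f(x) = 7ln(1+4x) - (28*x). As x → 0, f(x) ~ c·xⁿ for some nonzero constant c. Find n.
2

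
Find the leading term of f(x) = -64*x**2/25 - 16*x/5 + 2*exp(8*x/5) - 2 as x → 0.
512*x**3/375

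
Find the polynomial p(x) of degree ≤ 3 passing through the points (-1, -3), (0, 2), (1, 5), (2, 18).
2*x**3 - x**2 + 2*x + 2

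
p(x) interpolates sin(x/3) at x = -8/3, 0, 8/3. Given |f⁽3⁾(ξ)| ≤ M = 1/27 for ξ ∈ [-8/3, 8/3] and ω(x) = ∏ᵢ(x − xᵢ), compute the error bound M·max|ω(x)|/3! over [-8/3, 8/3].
512*sqrt(3)/19683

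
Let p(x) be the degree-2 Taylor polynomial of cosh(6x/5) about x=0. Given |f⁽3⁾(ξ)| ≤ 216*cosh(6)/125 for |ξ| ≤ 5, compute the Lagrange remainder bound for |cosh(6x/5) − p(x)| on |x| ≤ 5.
36*cosh(6)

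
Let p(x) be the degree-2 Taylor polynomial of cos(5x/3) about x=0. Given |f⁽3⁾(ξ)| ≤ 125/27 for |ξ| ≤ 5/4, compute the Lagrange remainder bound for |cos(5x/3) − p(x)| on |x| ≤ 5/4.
15625/10368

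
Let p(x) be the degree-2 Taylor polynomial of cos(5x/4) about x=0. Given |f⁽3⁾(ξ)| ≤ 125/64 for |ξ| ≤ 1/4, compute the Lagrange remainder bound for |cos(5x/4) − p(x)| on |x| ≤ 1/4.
125/24576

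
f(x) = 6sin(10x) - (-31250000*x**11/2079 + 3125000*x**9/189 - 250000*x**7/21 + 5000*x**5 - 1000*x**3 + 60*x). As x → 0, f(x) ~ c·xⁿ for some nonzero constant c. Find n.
13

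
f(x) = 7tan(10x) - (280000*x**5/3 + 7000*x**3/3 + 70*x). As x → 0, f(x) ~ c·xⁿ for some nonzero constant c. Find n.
7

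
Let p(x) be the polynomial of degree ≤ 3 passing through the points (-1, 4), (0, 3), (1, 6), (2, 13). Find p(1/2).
4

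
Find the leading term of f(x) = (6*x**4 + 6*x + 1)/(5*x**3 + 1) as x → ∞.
6*x/5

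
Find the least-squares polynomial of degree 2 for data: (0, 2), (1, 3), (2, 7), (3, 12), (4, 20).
68/35 + (3/14)x + (15/14)x²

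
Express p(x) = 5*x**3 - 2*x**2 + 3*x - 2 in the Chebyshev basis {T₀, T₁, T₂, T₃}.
(-3)T₀ + (27/4)T₁ - T₂ + (5/4)T₃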